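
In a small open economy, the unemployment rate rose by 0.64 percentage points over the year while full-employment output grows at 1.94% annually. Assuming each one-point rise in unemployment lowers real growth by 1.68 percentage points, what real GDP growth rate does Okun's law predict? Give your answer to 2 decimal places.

Growth-rate Okun's law: g_Y = g_Y* - β × Δu.
g_Y = 1.94 - 1.68 × (0.64) = 1.94 - 1.0752 = 0.8648%, i.e. 0.86% to 2 d.p.

0.86%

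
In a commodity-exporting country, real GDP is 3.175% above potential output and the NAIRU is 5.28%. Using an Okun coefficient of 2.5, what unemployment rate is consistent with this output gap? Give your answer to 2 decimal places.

From Okun's law, u - u* = -(output gap)/β = -(3.175)/2.5 = -1.27 points.
So u = 5.28 - 1.27 = 4.01%.

4.01%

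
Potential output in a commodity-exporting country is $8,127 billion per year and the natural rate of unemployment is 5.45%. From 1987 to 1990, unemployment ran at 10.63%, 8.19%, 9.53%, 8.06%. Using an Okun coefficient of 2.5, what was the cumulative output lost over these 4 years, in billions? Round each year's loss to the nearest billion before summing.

$2,968 billion

Year 1987: gap = -2.5 × (10.63 - 5.45) = -12.95%, loss ≈ 8127 × 12.95/100 ≈ 1052.
Year 1988: gap = -2.5 × (8.19 - 5.45) = -6.85%, loss ≈ 8127 × 6.85/100 ≈ 557.
Year 1989: gap = -2.5 × (9.53 - 5.45) = -10.2%, loss ≈ 8127 × 10.2/100 ≈ 829.
Year 1990: gap = -2.5 × (8.06 - 5.45) = -6.525%, loss ≈ 8127 × 6.525/100 ≈ 530.
Total lost output = 1052 + 557 + 829 + 530 = 2968 billion.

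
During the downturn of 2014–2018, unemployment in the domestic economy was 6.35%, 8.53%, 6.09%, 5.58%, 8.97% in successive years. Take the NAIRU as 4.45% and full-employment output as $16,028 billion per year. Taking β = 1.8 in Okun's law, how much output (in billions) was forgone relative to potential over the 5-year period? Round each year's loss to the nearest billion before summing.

$3,828 billion

Year 2014: gap = -1.8 × (6.35 - 4.45) = -3.42%, loss ≈ 16028 × 3.42/100 ≈ 548.
Year 2015: gap = -1.8 × (8.53 - 4.45) = -7.344%, loss ≈ 16028 × 7.344/100 ≈ 1177.
Year 2016: gap = -1.8 × (6.09 - 4.45) = -2.952%, loss ≈ 16028 × 2.952/100 ≈ 473.
Year 2017: gap = -1.8 × (5.58 - 4.45) = -2.034%, loss ≈ 16028 × 2.034/100 ≈ 326.
Year 2018: gap = -1.8 × (8.97 - 4.45) = -8.136%, loss ≈ 16028 × 8.136/100 ≈ 1304.
Total lost output = 548 + 1177 + 473 + 326 + 1304 = 3828 billion.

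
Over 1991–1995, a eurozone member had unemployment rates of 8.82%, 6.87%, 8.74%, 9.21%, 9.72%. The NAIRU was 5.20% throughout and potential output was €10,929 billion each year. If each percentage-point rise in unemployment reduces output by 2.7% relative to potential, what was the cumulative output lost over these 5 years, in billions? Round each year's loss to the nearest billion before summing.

Year 1991: gap = -2.7 × (8.82 - 5.2) = -9.774%, loss ≈ 10929 × 9.774/100 ≈ 1068.
Year 1992: gap = -2.7 × (6.87 - 5.2) = -4.509%, loss ≈ 10929 × 4.509/100 ≈ 493.
Year 1993: gap = -2.7 × (8.74 - 5.2) = -9.558%, loss ≈ 10929 × 9.558/100 ≈ 1045.
Year 1994: gap = -2.7 × (9.21 - 5.2) = -10.827%, loss ≈ 10929 × 10.827/100 ≈ 1183.
Year 1995: gap = -2.7 × (9.72 - 5.2) = -12.204%, loss ≈ 10929 × 12.204/100 ≈ 1334.
Total lost output = 1068 + 493 + 1045 + 1183 + 1334 = 5123 billion.

€5,123 billion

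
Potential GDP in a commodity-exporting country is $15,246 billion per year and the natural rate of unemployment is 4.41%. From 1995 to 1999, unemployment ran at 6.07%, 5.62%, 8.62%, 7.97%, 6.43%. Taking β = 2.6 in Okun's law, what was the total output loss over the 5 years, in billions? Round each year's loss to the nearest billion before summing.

Year 1995: gap = -2.6 × (6.07 - 4.41) = -4.316%, loss ≈ 15246 × 4.316/100 ≈ 658.
Year 1996: gap = -2.6 × (5.62 - 4.41) = -3.146%, loss ≈ 15246 × 3.146/100 ≈ 480.
Year 1997: gap = -2.6 × (8.62 - 4.41) = -10.946%, loss ≈ 15246 × 10.946/100 ≈ 1669.
Year 1998: gap = -2.6 × (7.97 - 4.41) = -9.256%, loss ≈ 15246 × 9.256/100 ≈ 1411.
Year 1999: gap = -2.6 × (6.43 - 4.41) = -5.252%, loss ≈ 15246 × 5.252/100 ≈ 801.
Total lost output = 658 + 480 + 1669 + 1411 + 801 = 5019 billion.

$5,019 billion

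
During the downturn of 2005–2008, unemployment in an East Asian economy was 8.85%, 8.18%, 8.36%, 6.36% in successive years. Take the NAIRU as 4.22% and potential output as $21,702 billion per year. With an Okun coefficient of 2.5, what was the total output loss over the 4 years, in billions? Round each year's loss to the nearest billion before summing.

Year 2005: gap = -2.5 × (8.85 - 4.22) = -11.575%, loss ≈ 21702 × 11.575/100 ≈ 2512.
Year 2006: gap = -2.5 × (8.18 - 4.22) = -9.9%, loss ≈ 21702 × 9.9/100 ≈ 2148.
Year 2007: gap = -2.5 × (8.36 - 4.22) = -10.35%, loss ≈ 21702 × 10.35/100 ≈ 2246.
Year 2008: gap = -2.5 × (6.36 - 4.22) = -5.35%, loss ≈ 21702 × 5.35/100 ≈ 1161.
Total lost output = 2512 + 2148 + 2246 + 1161 = 8067 billion.

$8,067 billion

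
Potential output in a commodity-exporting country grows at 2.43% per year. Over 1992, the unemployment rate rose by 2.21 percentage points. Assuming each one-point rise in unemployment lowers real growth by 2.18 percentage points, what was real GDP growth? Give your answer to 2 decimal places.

Growth-rate Okun's law: g_Y = g_Y* - β × Δu.
g_Y = 2.43 - 2.18 × (2.21) = 2.43 - 4.8178 = -2.3878%, i.e. -2.39% to 2 d.p.

-2.39%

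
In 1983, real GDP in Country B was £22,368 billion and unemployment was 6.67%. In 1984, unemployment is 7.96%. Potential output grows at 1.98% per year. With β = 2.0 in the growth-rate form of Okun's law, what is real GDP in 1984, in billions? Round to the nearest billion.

£22,234 billion

Δu = 7.96 - 6.67 = 1.29 points.
Okun's law (growth form): g_Y = g_Y* - β × Δu = 1.98 - 2.0 × (1.29) = 1.98 - 2.58 = -0.6%.
Real GDP in the next year = 22368 × (1 - 0.6/100) = 22368 × 0.994 ≈ 22234 billion.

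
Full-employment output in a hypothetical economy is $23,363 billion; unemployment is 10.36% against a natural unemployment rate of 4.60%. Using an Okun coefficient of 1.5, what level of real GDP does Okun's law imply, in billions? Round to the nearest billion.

$21,344 billion

Unemployment gap = 10.36 - 4.6 = 5.76 points, so the output gap is -1.5 × 5.76 = -8.64%.
Actual GDP = 23363 × (1 - 8.64/100) = 23363 × 0.9136 ≈ 21344 billion.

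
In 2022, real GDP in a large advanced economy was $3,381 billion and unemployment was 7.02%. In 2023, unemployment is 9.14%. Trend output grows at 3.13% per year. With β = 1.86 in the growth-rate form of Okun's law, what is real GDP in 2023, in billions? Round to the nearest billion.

$3,354 billion

Δu = 9.14 - 7.02 = 2.12 points.
Okun's law (growth form): g_Y = g_Y* - β × Δu = 3.13 - 1.86 × (2.12) = 3.13 - 3.9432 = -0.8132%.
Real GDP in the next year = 3381 × (1 - 0.8132/100) = 3381 × 0.991868 ≈ 3354 billion.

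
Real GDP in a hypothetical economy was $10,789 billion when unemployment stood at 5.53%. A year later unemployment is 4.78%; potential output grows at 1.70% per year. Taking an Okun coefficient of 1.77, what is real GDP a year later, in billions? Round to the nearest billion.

Δu = 4.78 - 5.53 = -0.75 points.
Okun's law (growth form): g_Y = g_Y* - β × Δu = 1.70 - 1.77 × (-0.75) = 1.7 + 1.3275 = 3.0275%.
Real GDP in the next year = 10789 × (1 + 3.0275/100) = 10789 × 1.030275 ≈ 11116 billion.

$11,116 billion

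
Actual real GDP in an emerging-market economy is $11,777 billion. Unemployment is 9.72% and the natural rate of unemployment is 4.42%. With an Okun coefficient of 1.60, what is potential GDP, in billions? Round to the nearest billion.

$12,868 billion

Unemployment gap = 9.72 - 4.42 = 5.3 points, so output gap = -1.6 × 5.3 = -8.48%.
Since Y = Y* × (1 + gap/100), Y* = 11777/0.9152 ≈ 12868 billion.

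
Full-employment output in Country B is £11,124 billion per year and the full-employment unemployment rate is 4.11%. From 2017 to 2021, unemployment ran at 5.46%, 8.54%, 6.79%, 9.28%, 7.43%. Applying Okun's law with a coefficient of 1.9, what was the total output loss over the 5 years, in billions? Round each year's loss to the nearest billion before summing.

£3,582 billion

Year 2017: gap = -1.9 × (5.46 - 4.11) = -2.565%, loss ≈ 11124 × 2.565/100 ≈ 285.
Year 2018: gap = -1.9 × (8.54 - 4.11) = -8.417%, loss ≈ 11124 × 8.417/100 ≈ 936.
Year 2019: gap = -1.9 × (6.79 - 4.11) = -5.092%, loss ≈ 11124 × 5.092/100 ≈ 566.
Year 2020: gap = -1.9 × (9.28 - 4.11) = -9.823%, loss ≈ 11124 × 9.823/100 ≈ 1093.
Year 2021: gap = -1.9 × (7.43 - 4.11) = -6.308%, loss ≈ 11124 × 6.308/100 ≈ 702.
Total lost output = 285 + 936 + 566 + 1093 + 702 = 3582 billion.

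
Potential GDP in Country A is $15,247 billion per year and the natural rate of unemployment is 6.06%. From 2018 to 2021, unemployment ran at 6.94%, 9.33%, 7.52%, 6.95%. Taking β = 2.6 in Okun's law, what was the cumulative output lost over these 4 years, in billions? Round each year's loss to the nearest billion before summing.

$2,577 billion

Year 2018: gap = -2.6 × (6.94 - 6.06) = -2.288%, loss ≈ 15247 × 2.288/100 ≈ 349.
Year 2019: gap = -2.6 × (9.33 - 6.06) = -8.502%, loss ≈ 15247 × 8.502/100 ≈ 1296.
Year 2020: gap = -2.6 × (7.52 - 6.06) = -3.796%, loss ≈ 15247 × 3.796/100 ≈ 579.
Year 2021: gap = -2.6 × (6.95 - 6.06) = -2.314%, loss ≈ 15247 × 2.314/100 ≈ 353.
Total lost output = 349 + 1296 + 579 + 353 = 2577 billion.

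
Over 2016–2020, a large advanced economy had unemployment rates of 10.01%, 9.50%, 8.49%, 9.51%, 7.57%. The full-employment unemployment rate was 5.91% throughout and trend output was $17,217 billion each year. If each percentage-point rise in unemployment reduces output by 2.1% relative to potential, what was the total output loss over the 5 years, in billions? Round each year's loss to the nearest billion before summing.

$5,615 billion

Year 2016: gap = -2.1 × (10.01 - 5.91) = -8.61%, loss ≈ 17217 × 8.61/100 ≈ 1482.
Year 2017: gap = -2.1 × (9.5 - 5.91) = -7.539%, loss ≈ 17217 × 7.539/100 ≈ 1298.
Year 2018: gap = -2.1 × (8.49 - 5.91) = -5.418%, loss ≈ 17217 × 5.418/100 ≈ 933.
Year 2019: gap = -2.1 × (9.51 - 5.91) = -7.56%, loss ≈ 17217 × 7.56/100 ≈ 1302.
Year 2020: gap = -2.1 × (7.57 - 5.91) = -3.486%, loss ≈ 17217 × 3.486/100 ≈ 600.
Total lost output = 1482 + 1298 + 933 + 1302 + 600 = 5615 billion.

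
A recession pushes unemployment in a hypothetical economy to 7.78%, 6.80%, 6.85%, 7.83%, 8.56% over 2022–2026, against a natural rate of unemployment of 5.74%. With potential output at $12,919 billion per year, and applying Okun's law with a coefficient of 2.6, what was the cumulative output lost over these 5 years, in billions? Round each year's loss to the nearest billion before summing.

Year 2022: gap = -2.6 × (7.78 - 5.74) = -5.304%, loss ≈ 12919 × 5.304/100 ≈ 685.
Year 2023: gap = -2.6 × (6.8 - 5.74) = -2.756%, loss ≈ 12919 × 2.756/100 ≈ 356.
Year 2024: gap = -2.6 × (6.85 - 5.74) = -2.886%, loss ≈ 12919 × 2.886/100 ≈ 373.
Year 2025: gap = -2.6 × (7.83 - 5.74) = -5.434%, loss ≈ 12919 × 5.434/100 ≈ 702.
Year 2026: gap = -2.6 × (8.56 - 5.74) = -7.332%, loss ≈ 12919 × 7.332/100 ≈ 947.
Total lost output = 685 + 356 + 373 + 702 + 947 = 3063 billion.

$3,063 billion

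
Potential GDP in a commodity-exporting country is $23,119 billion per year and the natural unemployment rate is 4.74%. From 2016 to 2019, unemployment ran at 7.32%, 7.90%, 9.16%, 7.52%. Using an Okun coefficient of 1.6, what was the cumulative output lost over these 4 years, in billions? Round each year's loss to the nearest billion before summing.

Year 2016: gap = -1.6 × (7.32 - 4.74) = -4.128%, loss ≈ 23119 × 4.128/100 ≈ 954.
Year 2017: gap = -1.6 × (7.9 - 4.74) = -5.056%, loss ≈ 23119 × 5.056/100 ≈ 1169.
Year 2018: gap = -1.6 × (9.16 - 4.74) = -7.072%, loss ≈ 23119 × 7.072/100 ≈ 1635.
Year 2019: gap = -1.6 × (7.52 - 4.74) = -4.448%, loss ≈ 23119 × 4.448/100 ≈ 1028.
Total lost output = 954 + 1169 + 1635 + 1028 = 4786 billion.

$4,786 billion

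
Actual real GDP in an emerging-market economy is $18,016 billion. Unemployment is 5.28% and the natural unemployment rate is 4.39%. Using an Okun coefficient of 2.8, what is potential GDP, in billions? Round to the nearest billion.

$18,476 billion

Unemployment gap = 5.28 - 4.39 = 0.89 points, so output gap = -2.8 × 0.89 = -2.492%.
Since Y = Y* × (1 + gap/100), Y* = 18016/0.97508 ≈ 18476 billion.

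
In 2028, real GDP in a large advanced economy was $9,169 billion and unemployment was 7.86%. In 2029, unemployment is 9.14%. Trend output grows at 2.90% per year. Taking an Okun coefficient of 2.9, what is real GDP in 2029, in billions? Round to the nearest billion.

Δu = 9.14 - 7.86 = 1.28 points.
Okun's law (growth form): g_Y = g_Y* - β × Δu = 2.90 - 2.9 × (1.28) = 2.9 - 3.712 = -0.812%.
Real GDP in the next year = 9169 × (1 - 0.812/100) = 9169 × 0.99188 ≈ 9095 billion.

$9,095 billion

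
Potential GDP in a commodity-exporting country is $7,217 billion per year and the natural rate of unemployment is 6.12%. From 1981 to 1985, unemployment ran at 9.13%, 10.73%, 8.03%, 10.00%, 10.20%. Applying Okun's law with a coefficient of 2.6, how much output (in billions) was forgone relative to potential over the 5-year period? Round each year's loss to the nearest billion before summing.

$3,282 billion

Year 1981: gap = -2.6 × (9.13 - 6.12) = -7.826%, loss ≈ 7217 × 7.826/100 ≈ 565.
Year 1982: gap = -2.6 × (10.73 - 6.12) = -11.986%, loss ≈ 7217 × 11.986/100 ≈ 865.
Year 1983: gap = -2.6 × (8.03 - 6.12) = -4.966%, loss ≈ 7217 × 4.966/100 ≈ 358.
Year 1984: gap = -2.6 × (10 - 6.12) = -10.088%, loss ≈ 7217 × 10.088/100 ≈ 728.
Year 1985: gap = -2.6 × (10.2 - 6.12) = -10.608%, loss ≈ 7217 × 10.608/100 ≈ 766.
Total lost output = 565 + 865 + 358 + 728 + 766 = 3282 billion.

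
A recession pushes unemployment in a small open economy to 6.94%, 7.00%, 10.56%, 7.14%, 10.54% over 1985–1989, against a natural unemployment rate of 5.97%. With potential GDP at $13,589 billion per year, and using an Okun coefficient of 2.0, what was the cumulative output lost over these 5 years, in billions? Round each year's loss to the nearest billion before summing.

$3,351 billion

Year 1985: gap = -2.0 × (6.94 - 5.97) = -1.94%, loss ≈ 13589 × 1.94/100 ≈ 264.
Year 1986: gap = -2.0 × (7 - 5.97) = -2.06%, loss ≈ 13589 × 2.06/100 ≈ 280.
Year 1987: gap = -2.0 × (10.56 - 5.97) = -9.18%, loss ≈ 13589 × 9.18/100 ≈ 1247.
Year 1988: gap = -2.0 × (7.14 - 5.97) = -2.34%, loss ≈ 13589 × 2.34/100 ≈ 318.
Year 1989: gap = -2.0 × (10.54 - 5.97) = -9.14%, loss ≈ 13589 × 9.14/100 ≈ 1242.
Total lost output = 264 + 280 + 1247 + 318 + 1242 = 3351 billion.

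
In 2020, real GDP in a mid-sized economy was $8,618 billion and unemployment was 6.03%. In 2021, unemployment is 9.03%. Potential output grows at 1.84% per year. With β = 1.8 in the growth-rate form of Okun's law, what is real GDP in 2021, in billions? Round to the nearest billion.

Δu = 9.03 - 6.03 = 3 points.
Okun's law (growth form): g_Y = g_Y* - β × Δu = 1.84 - 1.8 × (3.00) = 1.84 - 5.4 = -3.56%.
Real GDP in the next year = 8618 × (1 - 3.56/100) = 8618 × 0.9644 ≈ 8311 billion.

$8,311 billion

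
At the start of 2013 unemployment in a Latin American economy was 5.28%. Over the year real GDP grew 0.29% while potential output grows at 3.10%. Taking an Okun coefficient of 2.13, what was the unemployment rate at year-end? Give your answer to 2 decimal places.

6.60%

Growth-rate Okun's law: g_Y = g_Y* - β × Δu, so Δu = (g_Y* - g_Y)/β.
Δu = (3.1 - 0.29)/2.13 = 2.81/2.13 = 1.32 percentage points.
Year-end unemployment = 5.28 + 1.32 = 6.60%.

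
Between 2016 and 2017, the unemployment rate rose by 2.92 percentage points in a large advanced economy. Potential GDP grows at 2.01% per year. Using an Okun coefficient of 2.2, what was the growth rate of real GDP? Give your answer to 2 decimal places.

Growth-rate Okun's law: g_Y = g_Y* - β × Δu.
g_Y = 2.01 - 2.2 × (2.92) = 2.01 - 6.424 = -4.414%, i.e. -4.41% to 2 d.p.

-4.41%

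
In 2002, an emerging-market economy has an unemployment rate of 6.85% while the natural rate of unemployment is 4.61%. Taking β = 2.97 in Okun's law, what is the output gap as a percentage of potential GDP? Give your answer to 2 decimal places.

The unemployment gap is 6.85 - 4.61 = 2.24 percentage points.
Okun's law gives an output gap of -2.97 × 2.24 = -6.6528%, i.e. 6.65% below potential.

-6.65%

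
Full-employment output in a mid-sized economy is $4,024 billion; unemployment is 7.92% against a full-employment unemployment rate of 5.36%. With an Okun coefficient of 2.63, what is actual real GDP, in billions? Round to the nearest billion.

$3,753 billion

Unemployment gap = 7.92 - 5.36 = 2.56 points, so the output gap is -2.63 × 2.56 = -6.7328%.
Actual GDP = 4024 × (1 - 6.7328/100) = 4024 × 0.932672 ≈ 3753 billion.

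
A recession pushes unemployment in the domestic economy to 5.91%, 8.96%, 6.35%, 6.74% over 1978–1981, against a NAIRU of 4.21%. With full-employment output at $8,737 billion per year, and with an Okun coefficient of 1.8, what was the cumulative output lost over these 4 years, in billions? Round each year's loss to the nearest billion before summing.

$1,749 billion

Year 1978: gap = -1.8 × (5.91 - 4.21) = -3.06%, loss ≈ 8737 × 3.06/100 ≈ 267.
Year 1979: gap = -1.8 × (8.96 - 4.21) = -8.55%, loss ≈ 8737 × 8.55/100 ≈ 747.
Year 1980: gap = -1.8 × (6.35 - 4.21) = -3.852%, loss ≈ 8737 × 3.852/100 ≈ 337.
Year 1981: gap = -1.8 × (6.74 - 4.21) = -4.554%, loss ≈ 8737 × 4.554/100 ≈ 398.
Total lost output = 267 + 747 + 337 + 398 = 1749 billion.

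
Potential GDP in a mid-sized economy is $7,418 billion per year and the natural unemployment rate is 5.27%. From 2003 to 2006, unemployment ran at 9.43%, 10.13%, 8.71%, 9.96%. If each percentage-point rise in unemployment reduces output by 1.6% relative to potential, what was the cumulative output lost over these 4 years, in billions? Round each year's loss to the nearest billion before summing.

Year 2003: gap = -1.6 × (9.43 - 5.27) = -6.656%, loss ≈ 7418 × 6.656/100 ≈ 494.
Year 2004: gap = -1.6 × (10.13 - 5.27) = -7.776%, loss ≈ 7418 × 7.776/100 ≈ 577.
Year 2005: gap = -1.6 × (8.71 - 5.27) = -5.504%, loss ≈ 7418 × 5.504/100 ≈ 408.
Year 2006: gap = -1.6 × (9.96 - 5.27) = -7.504%, loss ≈ 7418 × 7.504/100 ≈ 557.
Total lost output = 494 + 577 + 408 + 557 = 2036 billion.

$2,036 billion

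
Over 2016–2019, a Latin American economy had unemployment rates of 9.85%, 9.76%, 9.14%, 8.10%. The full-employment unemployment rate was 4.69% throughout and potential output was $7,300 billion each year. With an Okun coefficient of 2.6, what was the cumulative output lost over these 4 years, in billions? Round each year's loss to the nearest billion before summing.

Year 2016: gap = -2.6 × (9.85 - 4.69) = -13.416%, loss ≈ 7300 × 13.416/100 ≈ 979.
Year 2017: gap = -2.6 × (9.76 - 4.69) = -13.182%, loss ≈ 7300 × 13.182/100 ≈ 962.
Year 2018: gap = -2.6 × (9.14 - 4.69) = -11.57%, loss ≈ 7300 × 11.57/100 ≈ 845.
Year 2019: gap = -2.6 × (8.1 - 4.69) = -8.866%, loss ≈ 7300 × 8.866/100 ≈ 647.
Total lost output = 979 + 962 + 845 + 647 = 3433 billion.

$3,433 billion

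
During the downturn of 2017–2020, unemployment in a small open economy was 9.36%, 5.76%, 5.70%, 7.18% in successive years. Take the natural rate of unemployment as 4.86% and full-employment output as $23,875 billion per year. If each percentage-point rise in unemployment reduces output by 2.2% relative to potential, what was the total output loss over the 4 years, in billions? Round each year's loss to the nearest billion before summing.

$4,497 billion

Year 2017: gap = -2.2 × (9.36 - 4.86) = -9.9%, loss ≈ 23875 × 9.9/100 ≈ 2364.
Year 2018: gap = -2.2 × (5.76 - 4.86) = -1.98%, loss ≈ 23875 × 1.98/100 ≈ 473.
Year 2019: gap = -2.2 × (5.7 - 4.86) = -1.848%, loss ≈ 23875 × 1.848/100 ≈ 441.
Year 2020: gap = -2.2 × (7.18 - 4.86) = -5.104%, loss ≈ 23875 × 5.104/100 ≈ 1219.
Total lost output = 2364 + 473 + 441 + 1219 = 4497 billion.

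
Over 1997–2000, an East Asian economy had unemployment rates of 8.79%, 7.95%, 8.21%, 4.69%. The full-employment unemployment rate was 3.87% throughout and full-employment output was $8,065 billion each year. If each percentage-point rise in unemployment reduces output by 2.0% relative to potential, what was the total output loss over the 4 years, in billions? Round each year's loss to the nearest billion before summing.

Year 1997: gap = -2.0 × (8.79 - 3.87) = -9.84%, loss ≈ 8065 × 9.84/100 ≈ 794.
Year 1998: gap = -2.0 × (7.95 - 3.87) = -8.16%, loss ≈ 8065 × 8.16/100 ≈ 658.
Year 1999: gap = -2.0 × (8.21 - 3.87) = -8.68%, loss ≈ 8065 × 8.68/100 ≈ 700.
Year 2000: gap = -2.0 × (4.69 - 3.87) = -1.64%, loss ≈ 8065 × 1.64/100 ≈ 132.
Total lost output = 794 + 658 + 700 + 132 = 2284 billion.

$2,284 billion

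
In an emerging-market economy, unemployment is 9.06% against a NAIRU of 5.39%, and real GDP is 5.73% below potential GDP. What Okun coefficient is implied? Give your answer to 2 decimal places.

β ≈ 1.56

Okun's law: output gap = -β × (u - u*).
-5.73 = -β × (9.06 - 5.39) = -β × 3.67, so β = 5.73/3.67 = 1.56.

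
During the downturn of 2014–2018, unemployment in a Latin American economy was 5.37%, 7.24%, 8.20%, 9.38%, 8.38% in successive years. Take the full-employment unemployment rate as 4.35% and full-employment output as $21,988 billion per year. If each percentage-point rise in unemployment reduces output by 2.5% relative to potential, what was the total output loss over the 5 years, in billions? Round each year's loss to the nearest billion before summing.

$9,246 billion

Year 2014: gap = -2.5 × (5.37 - 4.35) = -2.55%, loss ≈ 21988 × 2.55/100 ≈ 561.
Year 2015: gap = -2.5 × (7.24 - 4.35) = -7.225%, loss ≈ 21988 × 7.225/100 ≈ 1589.
Year 2016: gap = -2.5 × (8.2 - 4.35) = -9.625%, loss ≈ 21988 × 9.625/100 ≈ 2116.
Year 2017: gap = -2.5 × (9.38 - 4.35) = -12.575%, loss ≈ 21988 × 12.575/100 ≈ 2765.
Year 2018: gap = -2.5 × (8.38 - 4.35) = -10.075%, loss ≈ 21988 × 10.075/100 ≈ 2215.
Total lost output = 561 + 1589 + 2116 + 2765 + 2215 = 9246 billion.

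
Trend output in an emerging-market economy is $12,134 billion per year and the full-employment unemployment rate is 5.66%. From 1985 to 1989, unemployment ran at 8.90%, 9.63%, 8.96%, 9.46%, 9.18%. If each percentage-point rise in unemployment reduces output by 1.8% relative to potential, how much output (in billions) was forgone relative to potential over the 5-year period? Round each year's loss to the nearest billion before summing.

Year 1985: gap = -1.8 × (8.9 - 5.66) = -5.832%, loss ≈ 12134 × 5.832/100 ≈ 708.
Year 1986: gap = -1.8 × (9.63 - 5.66) = -7.146%, loss ≈ 12134 × 7.146/100 ≈ 867.
Year 1987: gap = -1.8 × (8.96 - 5.66) = -5.94%, loss ≈ 12134 × 5.94/100 ≈ 721.
Year 1988: gap = -1.8 × (9.46 - 5.66) = -6.84%, loss ≈ 12134 × 6.84/100 ≈ 830.
Year 1989: gap = -1.8 × (9.18 - 5.66) = -6.336%, loss ≈ 12134 × 6.336/100 ≈ 769.
Total lost output = 708 + 867 + 721 + 830 + 769 = 3895 billion.

$3,895 billion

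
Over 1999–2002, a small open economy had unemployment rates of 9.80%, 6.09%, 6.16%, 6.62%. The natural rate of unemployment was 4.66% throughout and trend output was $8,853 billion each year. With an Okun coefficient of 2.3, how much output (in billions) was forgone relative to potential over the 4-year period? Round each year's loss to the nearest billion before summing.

$2,042 billion

Year 1999: gap = -2.3 × (9.8 - 4.66) = -11.822%, loss ≈ 8853 × 11.822/100 ≈ 1047.
Year 2000: gap = -2.3 × (6.09 - 4.66) = -3.289%, loss ≈ 8853 × 3.289/100 ≈ 291.
Year 2001: gap = -2.3 × (6.16 - 4.66) = -3.45%, loss ≈ 8853 × 3.45/100 ≈ 305.
Year 2002: gap = -2.3 × (6.62 - 4.66) = -4.508%, loss ≈ 8853 × 4.508/100 ≈ 399.
Total lost output = 1047 + 291 + 305 + 399 = 2042 billion.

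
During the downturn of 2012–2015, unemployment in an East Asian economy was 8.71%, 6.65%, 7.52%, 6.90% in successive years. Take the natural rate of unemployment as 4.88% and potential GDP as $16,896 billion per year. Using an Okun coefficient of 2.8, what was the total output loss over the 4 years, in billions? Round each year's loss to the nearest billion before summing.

Year 2012: gap = -2.8 × (8.71 - 4.88) = -10.724%, loss ≈ 16896 × 10.724/100 ≈ 1812.
Year 2013: gap = -2.8 × (6.65 - 4.88) = -4.956%, loss ≈ 16896 × 4.956/100 ≈ 837.
Year 2014: gap = -2.8 × (7.52 - 4.88) = -7.392%, loss ≈ 16896 × 7.392/100 ≈ 1249.
Year 2015: gap = -2.8 × (6.9 - 4.88) = -5.656%, loss ≈ 16896 × 5.656/100 ≈ 956.
Total lost output = 1812 + 837 + 1249 + 956 = 4854 billion.

$4,854 billion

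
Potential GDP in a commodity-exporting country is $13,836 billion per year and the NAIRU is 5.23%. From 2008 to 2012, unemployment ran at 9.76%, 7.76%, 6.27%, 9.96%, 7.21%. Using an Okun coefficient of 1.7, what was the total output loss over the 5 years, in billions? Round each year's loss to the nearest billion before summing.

Year 2008: gap = -1.7 × (9.76 - 5.23) = -7.701%, loss ≈ 13836 × 7.701/100 ≈ 1066.
Year 2009: gap = -1.7 × (7.76 - 5.23) = -4.301%, loss ≈ 13836 × 4.301/100 ≈ 595.
Year 2010: gap = -1.7 × (6.27 - 5.23) = -1.768%, loss ≈ 13836 × 1.768/100 ≈ 245.
Year 2011: gap = -1.7 × (9.96 - 5.23) = -8.041%, loss ≈ 13836 × 8.041/100 ≈ 1113.
Year 2012: gap = -1.7 × (7.21 - 5.23) = -3.366%, loss ≈ 13836 × 3.366/100 ≈ 466.
Total lost output = 1066 + 595 + 245 + 1113 + 466 = 3485 billion.

$3,485 billion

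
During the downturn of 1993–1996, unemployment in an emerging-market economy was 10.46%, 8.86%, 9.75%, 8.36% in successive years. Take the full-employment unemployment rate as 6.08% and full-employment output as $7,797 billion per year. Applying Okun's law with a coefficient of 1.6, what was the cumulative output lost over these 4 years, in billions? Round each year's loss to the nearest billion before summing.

Year 1993: gap = -1.6 × (10.46 - 6.08) = -7.008%, loss ≈ 7797 × 7.008/100 ≈ 546.
Year 1994: gap = -1.6 × (8.86 - 6.08) = -4.448%, loss ≈ 7797 × 4.448/100 ≈ 347.
Year 1995: gap = -1.6 × (9.75 - 6.08) = -5.872%, loss ≈ 7797 × 5.872/100 ≈ 458.
Year 1996: gap = -1.6 × (8.36 - 6.08) = -3.648%, loss ≈ 7797 × 3.648/100 ≈ 284.
Total lost output = 546 + 347 + 458 + 284 = 1635 billion.

$1,635 billion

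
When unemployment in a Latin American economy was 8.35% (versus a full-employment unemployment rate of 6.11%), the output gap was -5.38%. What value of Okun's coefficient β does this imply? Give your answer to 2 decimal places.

β ≈ 2.40

Okun's law: output gap = -β × (u - u*).
-5.38 = -β × (8.35 - 6.11) = -β × 2.24, so β = 5.38/2.24 = 2.40.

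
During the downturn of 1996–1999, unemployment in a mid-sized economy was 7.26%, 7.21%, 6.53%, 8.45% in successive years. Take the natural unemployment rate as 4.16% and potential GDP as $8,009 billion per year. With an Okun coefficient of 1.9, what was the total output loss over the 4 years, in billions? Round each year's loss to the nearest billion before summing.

$1,950 billion

Year 1996: gap = -1.9 × (7.26 - 4.16) = -5.89%, loss ≈ 8009 × 5.89/100 ≈ 472.
Year 1997: gap = -1.9 × (7.21 - 4.16) = -5.795%, loss ≈ 8009 × 5.795/100 ≈ 464.
Year 1998: gap = -1.9 × (6.53 - 4.16) = -4.503%, loss ≈ 8009 × 4.503/100 ≈ 361.
Year 1999: gap = -1.9 × (8.45 - 4.16) = -8.151%, loss ≈ 8009 × 8.151/100 ≈ 653.
Total lost output = 472 + 464 + 361 + 653 = 1950 billion.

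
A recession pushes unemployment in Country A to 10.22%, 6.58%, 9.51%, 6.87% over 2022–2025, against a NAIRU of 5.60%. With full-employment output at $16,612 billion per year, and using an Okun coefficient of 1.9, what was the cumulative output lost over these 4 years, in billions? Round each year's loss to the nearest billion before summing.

$3,402 billion

Year 2022: gap = -1.9 × (10.22 - 5.6) = -8.778%, loss ≈ 16612 × 8.778/100 ≈ 1458.
Year 2023: gap = -1.9 × (6.58 - 5.6) = -1.862%, loss ≈ 16612 × 1.862/100 ≈ 309.
Year 2024: gap = -1.9 × (9.51 - 5.6) = -7.429%, loss ≈ 16612 × 7.429/100 ≈ 1234.
Year 2025: gap = -1.9 × (6.87 - 5.6) = -2.413%, loss ≈ 16612 × 2.413/100 ≈ 401.
Total lost output = 1458 + 309 + 1234 + 401 = 3402 billion.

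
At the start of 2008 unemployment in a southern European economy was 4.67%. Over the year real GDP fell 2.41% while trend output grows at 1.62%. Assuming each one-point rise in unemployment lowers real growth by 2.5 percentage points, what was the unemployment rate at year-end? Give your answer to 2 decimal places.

6.28%

Growth-rate Okun's law: g_Y = g_Y* - β × Δu, so Δu = (g_Y* - g_Y)/β.
Δu = (1.62 + 2.41)/2.5 = 4.03/2.5 = 1.61 percentage points.
Year-end unemployment = 4.67 + 1.61 = 6.28%.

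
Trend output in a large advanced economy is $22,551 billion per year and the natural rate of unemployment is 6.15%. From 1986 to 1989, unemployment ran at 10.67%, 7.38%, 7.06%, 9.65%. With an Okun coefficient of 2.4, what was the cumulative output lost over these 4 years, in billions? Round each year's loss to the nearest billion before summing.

Year 1986: gap = -2.4 × (10.67 - 6.15) = -10.848%, loss ≈ 22551 × 10.848/100 ≈ 2446.
Year 1987: gap = -2.4 × (7.38 - 6.15) = -2.952%, loss ≈ 22551 × 2.952/100 ≈ 666.
Year 1988: gap = -2.4 × (7.06 - 6.15) = -2.184%, loss ≈ 22551 × 2.184/100 ≈ 493.
Year 1989: gap = -2.4 × (9.65 - 6.15) = -8.4%, loss ≈ 22551 × 8.4/100 ≈ 1894.
Total lost output = 2446 + 666 + 493 + 1894 = 5499 billion.

$5,499 billion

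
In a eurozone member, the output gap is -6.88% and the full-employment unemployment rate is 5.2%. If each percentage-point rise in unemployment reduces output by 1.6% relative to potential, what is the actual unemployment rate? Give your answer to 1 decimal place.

9.5%

From Okun's law, u - u* = -(output gap)/β = -(-6.88)/1.6 = 4.3 points.
So u = 5.2 + 4.3 = 9.5%.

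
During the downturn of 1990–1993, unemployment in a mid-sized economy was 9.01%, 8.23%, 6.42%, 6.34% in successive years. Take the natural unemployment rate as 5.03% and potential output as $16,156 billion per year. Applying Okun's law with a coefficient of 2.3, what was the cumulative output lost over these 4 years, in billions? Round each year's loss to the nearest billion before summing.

Year 1990: gap = -2.3 × (9.01 - 5.03) = -9.154%, loss ≈ 16156 × 9.154/100 ≈ 1479.
Year 1991: gap = -2.3 × (8.23 - 5.03) = -7.36%, loss ≈ 16156 × 7.36/100 ≈ 1189.
Year 1992: gap = -2.3 × (6.42 - 5.03) = -3.197%, loss ≈ 16156 × 3.197/100 ≈ 517.
Year 1993: gap = -2.3 × (6.34 - 5.03) = -3.013%, loss ≈ 16156 × 3.013/100 ≈ 487.
Total lost output = 1479 + 1189 + 517 + 487 = 3672 billion.

$3,672 billion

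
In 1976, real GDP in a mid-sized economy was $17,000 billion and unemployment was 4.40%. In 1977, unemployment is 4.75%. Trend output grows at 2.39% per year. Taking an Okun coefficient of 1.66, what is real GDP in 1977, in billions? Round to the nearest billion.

Δu = 4.75 - 4.4 = 0.35 points.
Okun's law (growth form): g_Y = g_Y* - β × Δu = 2.39 - 1.66 × (0.35) = 2.39 - 0.581 = 1.809%.
Real GDP in the next year = 17000 × (1 + 1.809/100) = 17000 × 1.01809 ≈ 17308 billion.

$17,308 billion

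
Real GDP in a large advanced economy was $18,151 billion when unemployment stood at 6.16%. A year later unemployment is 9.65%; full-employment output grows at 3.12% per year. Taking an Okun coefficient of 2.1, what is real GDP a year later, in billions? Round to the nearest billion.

Δu = 9.65 - 6.16 = 3.49 points.
Okun's law (growth form): g_Y = g_Y* - β × Δu = 3.12 - 2.1 × (3.49) = 3.12 - 7.329 = -4.209%.
Real GDP in the next year = 18151 × (1 - 4.209/100) = 18151 × 0.95791 ≈ 17387 billion.

$17,387 billion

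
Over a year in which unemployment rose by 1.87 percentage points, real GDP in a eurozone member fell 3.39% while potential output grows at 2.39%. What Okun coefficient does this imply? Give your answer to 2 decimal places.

β ≈ 3.09

Growth form: g_Y = g_Y* - β × Δu, so β = (g_Y* - g_Y)/Δu.
β = (2.39 + 3.39)/1.87 = 5.78/1.87 = 3.09.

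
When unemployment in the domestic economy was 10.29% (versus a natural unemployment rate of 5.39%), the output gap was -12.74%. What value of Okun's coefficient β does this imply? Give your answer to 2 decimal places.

Okun's law: output gap = -β × (u - u*).
-12.74 = -β × (10.29 - 5.39) = -β × 4.9, so β = 12.74/4.9 = 2.60.

β ≈ 2.60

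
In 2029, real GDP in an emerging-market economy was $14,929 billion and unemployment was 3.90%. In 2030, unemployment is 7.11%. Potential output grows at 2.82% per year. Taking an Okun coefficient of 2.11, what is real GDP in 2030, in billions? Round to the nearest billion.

Δu = 7.11 - 3.9 = 3.21 points.
Okun's law (growth form): g_Y = g_Y* - β × Δu = 2.82 - 2.11 × (3.21) = 2.82 - 6.7731 = -3.9531%.
Real GDP in the next year = 14929 × (1 - 3.9531/100) = 14929 × 0.960469 ≈ 14339 billion.

$14,339 billion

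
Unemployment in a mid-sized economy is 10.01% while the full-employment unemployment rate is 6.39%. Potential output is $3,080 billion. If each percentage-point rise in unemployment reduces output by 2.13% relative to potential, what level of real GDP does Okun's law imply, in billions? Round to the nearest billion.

$2,843 billion

Unemployment gap = 10.01 - 6.39 = 3.62 points, so the output gap is -2.13 × 3.62 = -7.7106%.
Actual GDP = 3080 × (1 - 7.7106/100) = 3080 × 0.922894 ≈ 2843 billion.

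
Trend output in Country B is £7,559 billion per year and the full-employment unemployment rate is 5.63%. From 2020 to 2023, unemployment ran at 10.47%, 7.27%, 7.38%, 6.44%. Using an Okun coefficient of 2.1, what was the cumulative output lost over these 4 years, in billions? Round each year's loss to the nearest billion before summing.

Year 2020: gap = -2.1 × (10.47 - 5.63) = -10.164%, loss ≈ 7559 × 10.164/100 ≈ 768.
Year 2021: gap = -2.1 × (7.27 - 5.63) = -3.444%, loss ≈ 7559 × 3.444/100 ≈ 260.
Year 2022: gap = -2.1 × (7.38 - 5.63) = -3.675%, loss ≈ 7559 × 3.675/100 ≈ 278.
Year 2023: gap = -2.1 × (6.44 - 5.63) = -1.701%, loss ≈ 7559 × 1.701/100 ≈ 129.
Total lost output = 768 + 260 + 278 + 129 = 1435 billion.

£1,435 billion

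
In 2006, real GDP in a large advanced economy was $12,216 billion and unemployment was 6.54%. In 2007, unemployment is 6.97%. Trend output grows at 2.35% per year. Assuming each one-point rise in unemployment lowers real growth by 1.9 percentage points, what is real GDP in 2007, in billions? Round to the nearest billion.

Δu = 6.97 - 6.54 = 0.43 points.
Okun's law (growth form): g_Y = g_Y* - β × Δu = 2.35 - 1.9 × (0.43) = 2.35 - 0.817 = 1.533%.
Real GDP in the next year = 12216 × (1 + 1.533/100) = 12216 × 1.01533 ≈ 12403 billion.

$12,403 billion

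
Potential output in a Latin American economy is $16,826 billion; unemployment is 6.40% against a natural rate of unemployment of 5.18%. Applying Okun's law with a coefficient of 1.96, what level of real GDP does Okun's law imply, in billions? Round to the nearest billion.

$16,424 billion

Unemployment gap = 6.4 - 5.18 = 1.22 points, so the output gap is -1.96 × 1.22 = -2.3912%.
Actual GDP = 16826 × (1 - 2.3912/100) = 16826 × 0.976088 ≈ 16424 billion.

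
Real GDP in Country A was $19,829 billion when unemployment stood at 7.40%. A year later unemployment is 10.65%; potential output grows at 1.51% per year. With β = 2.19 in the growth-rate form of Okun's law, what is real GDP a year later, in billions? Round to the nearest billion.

Δu = 10.65 - 7.4 = 3.25 points.
Okun's law (growth form): g_Y = g_Y* - β × Δu = 1.51 - 2.19 × (3.25) = 1.51 - 7.1175 = -5.6075%.
Real GDP in the next year = 19829 × (1 - 5.6075/100) = 19829 × 0.943925 ≈ 18717 billion.

$18,717 billion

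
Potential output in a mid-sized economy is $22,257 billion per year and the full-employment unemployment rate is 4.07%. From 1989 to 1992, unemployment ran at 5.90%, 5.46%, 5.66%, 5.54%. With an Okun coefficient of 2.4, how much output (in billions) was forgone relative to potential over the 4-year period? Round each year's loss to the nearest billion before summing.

$3,354 billion

Year 1989: gap = -2.4 × (5.9 - 4.07) = -4.392%, loss ≈ 22257 × 4.392/100 ≈ 978.
Year 1990: gap = -2.4 × (5.46 - 4.07) = -3.336%, loss ≈ 22257 × 3.336/100 ≈ 742.
Year 1991: gap = -2.4 × (5.66 - 4.07) = -3.816%, loss ≈ 22257 × 3.816/100 ≈ 849.
Year 1992: gap = -2.4 × (5.54 - 4.07) = -3.528%, loss ≈ 22257 × 3.528/100 ≈ 785.
Total lost output = 978 + 742 + 849 + 785 = 3354 billion.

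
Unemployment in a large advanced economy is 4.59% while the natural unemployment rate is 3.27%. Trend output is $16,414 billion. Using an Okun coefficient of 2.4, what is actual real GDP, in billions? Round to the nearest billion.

Unemployment gap = 4.59 - 3.27 = 1.32 points, so the output gap is -2.4 × 1.32 = -3.168%.
Actual GDP = 16414 × (1 - 3.168/100) = 16414 × 0.96832 ≈ 15894 billion.

$15,894 billion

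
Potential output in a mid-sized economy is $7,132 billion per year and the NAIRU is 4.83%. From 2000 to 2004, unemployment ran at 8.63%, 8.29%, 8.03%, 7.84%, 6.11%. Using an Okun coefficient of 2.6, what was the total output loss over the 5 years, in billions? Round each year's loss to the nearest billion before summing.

$2,735 billion

Year 2000: gap = -2.6 × (8.63 - 4.83) = -9.88%, loss ≈ 7132 × 9.88/100 ≈ 705.
Year 2001: gap = -2.6 × (8.29 - 4.83) = -8.996%, loss ≈ 7132 × 8.996/100 ≈ 642.
Year 2002: gap = -2.6 × (8.03 - 4.83) = -8.32%, loss ≈ 7132 × 8.32/100 ≈ 593.
Year 2003: gap = -2.6 × (7.84 - 4.83) = -7.826%, loss ≈ 7132 × 7.826/100 ≈ 558.
Year 2004: gap = -2.6 × (6.11 - 4.83) = -3.328%, loss ≈ 7132 × 3.328/100 ≈ 237.
Total lost output = 705 + 642 + 593 + 558 + 237 = 2735 billion.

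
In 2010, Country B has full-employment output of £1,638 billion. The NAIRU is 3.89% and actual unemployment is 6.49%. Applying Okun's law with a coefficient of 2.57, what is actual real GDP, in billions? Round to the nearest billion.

Unemployment gap = 6.49 - 3.89 = 2.6 points, so the output gap is -2.57 × 2.6 = -6.682%.
Actual GDP = 1638 × (1 - 6.682/100) = 1638 × 0.93318 ≈ 1529 billion.

£1,529 billion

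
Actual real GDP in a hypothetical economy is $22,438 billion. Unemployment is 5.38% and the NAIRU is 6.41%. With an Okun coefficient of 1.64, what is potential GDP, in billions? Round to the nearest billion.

Unemployment gap = 5.38 - 6.41 = -1.03 points, so output gap = -1.64 × (-1.03) = 1.6892%.
Since Y = Y* × (1 + gap/100), Y* = 22438/1.016892 ≈ 22065 billion.

$22,065 billion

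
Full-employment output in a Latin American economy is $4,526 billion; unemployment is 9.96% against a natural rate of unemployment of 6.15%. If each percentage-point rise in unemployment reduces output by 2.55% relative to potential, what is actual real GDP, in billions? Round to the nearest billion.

Unemployment gap = 9.96 - 6.15 = 3.81 points, so the output gap is -2.55 × 3.81 = -9.7155%.
Actual GDP = 4526 × (1 - 9.7155/100) = 4526 × 0.902845 ≈ 4086 billion.

$4,086 billion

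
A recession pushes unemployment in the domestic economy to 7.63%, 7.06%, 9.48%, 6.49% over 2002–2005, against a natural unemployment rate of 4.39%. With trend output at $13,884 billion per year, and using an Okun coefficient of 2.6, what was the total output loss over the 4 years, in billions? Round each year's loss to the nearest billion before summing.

$4,729 billion

Year 2002: gap = -2.6 × (7.63 - 4.39) = -8.424%, loss ≈ 13884 × 8.424/100 ≈ 1170.
Year 2003: gap = -2.6 × (7.06 - 4.39) = -6.942%, loss ≈ 13884 × 6.942/100 ≈ 964.
Year 2004: gap = -2.6 × (9.48 - 4.39) = -13.234%, loss ≈ 13884 × 13.234/100 ≈ 1837.
Year 2005: gap = -2.6 × (6.49 - 4.39) = -5.46%, loss ≈ 13884 × 5.46/100 ≈ 758.
Total lost output = 1170 + 964 + 1837 + 758 = 4729 billion.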